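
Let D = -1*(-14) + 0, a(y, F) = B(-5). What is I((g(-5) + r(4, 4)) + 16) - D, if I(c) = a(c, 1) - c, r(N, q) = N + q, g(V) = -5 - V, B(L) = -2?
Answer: -40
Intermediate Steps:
a(y, F) = -2
I(c) = -2 - c
D = 14 (D = 14 + 0 = 14)
I((g(-5) + r(4, 4)) + 16) - D = (-2 - (((-5 - 1*(-5)) + (4 + 4)) + 16)) - 1*14 = (-2 - (((-5 + 5) + 8) + 16)) - 14 = (-2 - ((0 + 8) + 16)) - 14 = (-2 - (8 + 16)) - 14 = (-2 - 1*24) - 14 = (-2 - 24) - 14 = -26 - 14 = -40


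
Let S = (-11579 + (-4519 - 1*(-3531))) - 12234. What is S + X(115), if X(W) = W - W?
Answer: -24801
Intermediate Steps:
X(W) = 0
S = -24801 (S = (-11579 + (-4519 + 3531)) - 12234 = (-11579 - 988) - 12234 = -12567 - 12234 = -24801)
S + X(115) = -24801 + 0 = -24801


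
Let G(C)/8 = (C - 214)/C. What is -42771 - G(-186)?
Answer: -3979303/93 ≈ -42788.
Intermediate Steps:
G(C) = 8*(-214 + C)/C (G(C) = 8*((C - 214)/C) = 8*((-214 + C)/C) = 8*(-214 + C)/C)
-42771 - G(-186) = -42771 - (8 - 1712/(-186)) = -42771 - (8 - 1712*(-1/186)) = -42771 - (8 + 856/93) = -42771 - 1*1600/93 = -42771 - 1600/93 = -3979303/93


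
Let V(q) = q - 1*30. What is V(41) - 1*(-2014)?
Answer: 2025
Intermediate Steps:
V(q) = -30 + q (V(q) = q - 30 = -30 + q)
V(41) - 1*(-2014) = (-30 + 41) - 1*(-2014) = 11 + 2014 = 2025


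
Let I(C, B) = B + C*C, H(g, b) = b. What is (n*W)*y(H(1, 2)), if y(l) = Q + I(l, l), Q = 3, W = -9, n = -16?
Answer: 1296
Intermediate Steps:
I(C, B) = B + C²
y(l) = 3 + l + l² (y(l) = 3 + (l + l²) = 3 + l + l²)
(n*W)*y(H(1, 2)) = (-16*(-9))*(3 + 2 + 2²) = 144*(3 + 2 + 4) = 144*9 = 1296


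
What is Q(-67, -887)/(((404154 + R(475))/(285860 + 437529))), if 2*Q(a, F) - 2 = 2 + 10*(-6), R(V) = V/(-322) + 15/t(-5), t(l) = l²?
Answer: -32610376120/650686531 ≈ -50.117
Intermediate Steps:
R(V) = ⅗ - V/322 (R(V) = V/(-322) + 15/((-5)²) = V*(-1/322) + 15/25 = -V/322 + 15*(1/25) = -V/322 + ⅗ = ⅗ - V/322)
Q(a, F) = -28 (Q(a, F) = 1 + (2 + 10*(-6))/2 = 1 + (2 - 60)/2 = 1 + (½)*(-58) = 1 - 29 = -28)
Q(-67, -887)/(((404154 + R(475))/(285860 + 437529))) = -28*(285860 + 437529)/(404154 + (⅗ - 1/322*475)) = -28*723389/(404154 + (⅗ - 475/322)) = -28*723389/(404154 - 1409/1610) = -28/((650686531/1610)*(1/723389)) = -28/650686531/1164656290 = -28*1164656290/650686531 = -32610376120/650686531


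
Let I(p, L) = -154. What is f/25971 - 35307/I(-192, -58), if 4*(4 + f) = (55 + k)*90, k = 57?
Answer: 83395051/363594 ≈ 229.36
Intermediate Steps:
f = 2516 (f = -4 + ((55 + 57)*90)/4 = -4 + (112*90)/4 = -4 + (¼)*10080 = -4 + 2520 = 2516)
f/25971 - 35307/I(-192, -58) = 2516/25971 - 35307/(-154) = 2516*(1/25971) - 35307*(-1/154) = 2516/25971 + 35307/154 = 83395051/363594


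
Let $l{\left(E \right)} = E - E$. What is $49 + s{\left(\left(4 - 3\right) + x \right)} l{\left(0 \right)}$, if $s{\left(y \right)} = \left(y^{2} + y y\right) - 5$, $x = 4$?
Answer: $49$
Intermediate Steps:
$l{\left(E \right)} = 0$
$s{\left(y \right)} = -5 + 2 y^{2}$ ($s{\left(y \right)} = \left(y^{2} + y^{2}\right) - 5 = 2 y^{2} - 5 = -5 + 2 y^{2}$)
$49 + s{\left(\left(4 - 3\right) + x \right)} l{\left(0 \right)} = 49 + \left(-5 + 2 \left(\left(4 - 3\right) + 4\right)^{2}\right) 0 = 49 + \left(-5 + 2 \left(1 + 4\right)^{2}\right) 0 = 49 + \left(-5 + 2 \cdot 5^{2}\right) 0 = 49 + \left(-5 + 2 \cdot 25\right) 0 = 49 + \left(-5 + 50\right) 0 = 49 + 45 \cdot 0 = 49 + 0 = 49$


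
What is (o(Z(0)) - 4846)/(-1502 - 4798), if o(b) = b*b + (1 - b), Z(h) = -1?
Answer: 4843/6300 ≈ 0.76873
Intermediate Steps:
o(b) = 1 + b**2 - b (o(b) = b**2 + (1 - b) = 1 + b**2 - b)
(o(Z(0)) - 4846)/(-1502 - 4798) = ((1 + (-1)**2 - 1*(-1)) - 4846)/(-1502 - 4798) = ((1 + 1 + 1) - 4846)/(-6300) = (3 - 4846)*(-1/6300) = -4843*(-1/6300) = 4843/6300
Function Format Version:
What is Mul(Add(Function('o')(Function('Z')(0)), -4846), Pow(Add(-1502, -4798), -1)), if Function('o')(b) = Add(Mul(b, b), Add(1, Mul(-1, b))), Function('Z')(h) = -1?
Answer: Rational(4843, 6300) ≈ 0.76873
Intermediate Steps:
Function('o')(b) = Add(1, Pow(b, 2), Mul(-1, b)) (Function('o')(b) = Add(Pow(b, 2), Add(1, Mul(-1, b))) = Add(1, Pow(b, 2), Mul(-1, b)))
Mul(Add(Function('o')(Function('Z')(0)), -4846), Pow(Add(-1502, -4798), -1)) = Mul(Add(Add(1, Pow(-1, 2), Mul(-1, -1)), -4846), Pow(Add(-1502, -4798), -1)) = Mul(Add(Add(1, 1, 1), -4846), Pow(-6300, -1)) = Mul(Add(3, -4846), Rational(-1, 6300)) = Mul(-4843, Rational(-1, 6300)) = Rational(4843, 6300)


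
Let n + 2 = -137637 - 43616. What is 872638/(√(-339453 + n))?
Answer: -436319*I*√130177/130177 ≈ -1209.3*I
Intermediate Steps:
n = -181255 (n = -2 + (-137637 - 43616) = -2 - 181253 = -181255)
872638/(√(-339453 + n)) = 872638/(√(-339453 - 181255)) = 872638/(√(-520708)) = 872638/((2*I*√130177)) = 872638*(-I*√130177/260354) = -436319*I*√130177/130177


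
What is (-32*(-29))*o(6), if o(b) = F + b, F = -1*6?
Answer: 0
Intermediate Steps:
F = -6
o(b) = -6 + b
(-32*(-29))*o(6) = (-32*(-29))*(-6 + 6) = 928*0 = 0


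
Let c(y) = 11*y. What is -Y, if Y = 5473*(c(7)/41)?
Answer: -421421/41 ≈ -10279.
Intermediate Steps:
Y = 421421/41 (Y = 5473*((11*7)/41) = 5473*(77*(1/41)) = 5473*(77/41) = 421421/41 ≈ 10279.)
-Y = -1*421421/41 = -421421/41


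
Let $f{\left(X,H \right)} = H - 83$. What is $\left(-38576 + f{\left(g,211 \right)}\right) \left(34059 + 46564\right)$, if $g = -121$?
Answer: $-3099793104$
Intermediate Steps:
$f{\left(X,H \right)} = -83 + H$
$\left(-38576 + f{\left(g,211 \right)}\right) \left(34059 + 46564\right) = \left(-38576 + \left(-83 + 211\right)\right) \left(34059 + 46564\right) = \left(-38576 + 128\right) 80623 = \left(-38448\right) 80623 = -3099793104$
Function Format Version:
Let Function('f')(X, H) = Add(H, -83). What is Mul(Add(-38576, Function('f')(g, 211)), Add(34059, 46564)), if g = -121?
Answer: -3099793104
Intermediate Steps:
Function('f')(X, H) = Add(-83, H)
Mul(Add(-38576, Function('f')(g, 211)), Add(34059, 46564)) = Mul(Add(-38576, Add(-83, 211)), Add(34059, 46564)) = Mul(Add(-38576, 128), 80623) = Mul(-38448, 80623) = -3099793104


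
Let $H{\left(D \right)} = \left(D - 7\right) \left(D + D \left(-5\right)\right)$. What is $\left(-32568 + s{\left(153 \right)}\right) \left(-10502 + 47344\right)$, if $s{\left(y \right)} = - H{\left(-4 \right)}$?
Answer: $-1193386064$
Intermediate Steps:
$H{\left(D \right)} = - 4 D \left(-7 + D\right)$ ($H{\left(D \right)} = \left(-7 + D\right) \left(D - 5 D\right) = \left(-7 + D\right) \left(- 4 D\right) = - 4 D \left(-7 + D\right)$)
$s{\left(y \right)} = 176$ ($s{\left(y \right)} = - 4 \left(-4\right) \left(7 - -4\right) = - 4 \left(-4\right) \left(7 + 4\right) = - 4 \left(-4\right) 11 = \left(-1\right) \left(-176\right) = 176$)
$\left(-32568 + s{\left(153 \right)}\right) \left(-10502 + 47344\right) = \left(-32568 + 176\right) \left(-10502 + 47344\right) = \left(-32392\right) 36842 = -1193386064$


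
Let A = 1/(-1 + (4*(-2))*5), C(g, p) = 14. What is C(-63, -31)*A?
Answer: -14/41 ≈ -0.34146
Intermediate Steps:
A = -1/41 (A = 1/(-1 - 8*5) = 1/(-1 - 40) = 1/(-41) = -1/41 ≈ -0.024390)
C(-63, -31)*A = 14*(-1/41) = -14/41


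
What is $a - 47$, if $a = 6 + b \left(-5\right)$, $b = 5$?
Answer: $-66$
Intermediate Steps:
$a = -19$ ($a = 6 + 5 \left(-5\right) = 6 - 25 = -19$)
$a - 47 = -19 - 47 = -66$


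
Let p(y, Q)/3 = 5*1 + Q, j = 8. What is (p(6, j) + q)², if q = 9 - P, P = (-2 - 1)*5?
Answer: 3969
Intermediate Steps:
P = -15 (P = -3*5 = -15)
p(y, Q) = 15 + 3*Q (p(y, Q) = 3*(5*1 + Q) = 3*(5 + Q) = 15 + 3*Q)
q = 24 (q = 9 - 1*(-15) = 9 + 15 = 24)
(p(6, j) + q)² = ((15 + 3*8) + 24)² = ((15 + 24) + 24)² = (39 + 24)² = 63² = 3969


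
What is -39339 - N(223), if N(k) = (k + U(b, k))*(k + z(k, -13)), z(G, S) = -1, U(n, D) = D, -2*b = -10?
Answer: -138351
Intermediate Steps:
b = 5 (b = -1/2*(-10) = 5)
N(k) = 2*k*(-1 + k) (N(k) = (k + k)*(k - 1) = (2*k)*(-1 + k) = 2*k*(-1 + k))
-39339 - N(223) = -39339 - 2*223*(-1 + 223) = -39339 - 2*223*222 = -39339 - 1*99012 = -39339 - 99012 = -138351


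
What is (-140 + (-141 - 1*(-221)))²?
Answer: 3600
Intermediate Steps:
(-140 + (-141 - 1*(-221)))² = (-140 + (-141 + 221))² = (-140 + 80)² = (-60)² = 3600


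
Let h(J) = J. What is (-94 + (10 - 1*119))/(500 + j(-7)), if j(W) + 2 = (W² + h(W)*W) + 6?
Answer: -29/86 ≈ -0.33721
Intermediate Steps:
j(W) = 4 + 2*W² (j(W) = -2 + ((W² + W*W) + 6) = -2 + ((W² + W²) + 6) = -2 + (2*W² + 6) = -2 + (6 + 2*W²) = 4 + 2*W²)
(-94 + (10 - 1*119))/(500 + j(-7)) = (-94 + (10 - 1*119))/(500 + (4 + 2*(-7)²)) = (-94 + (10 - 119))/(500 + (4 + 2*49)) = (-94 - 109)/(500 + (4 + 98)) = -203/(500 + 102) = -203/602 = -203*1/602 = -29/86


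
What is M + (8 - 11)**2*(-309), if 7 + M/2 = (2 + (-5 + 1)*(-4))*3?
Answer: -2687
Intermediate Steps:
M = 94 (M = -14 + 2*((2 + (-5 + 1)*(-4))*3) = -14 + 2*((2 - 4*(-4))*3) = -14 + 2*((2 + 16)*3) = -14 + 2*(18*3) = -14 + 2*54 = -14 + 108 = 94)
M + (8 - 11)**2*(-309) = 94 + (8 - 11)**2*(-309) = 94 + (-3)**2*(-309) = 94 + 9*(-309) = 94 - 2781 = -2687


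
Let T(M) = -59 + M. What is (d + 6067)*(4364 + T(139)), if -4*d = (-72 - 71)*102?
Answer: 43166794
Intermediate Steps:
d = 7293/2 (d = -(-72 - 71)*102/4 = -(-143)*102/4 = -¼*(-14586) = 7293/2 ≈ 3646.5)
(d + 6067)*(4364 + T(139)) = (7293/2 + 6067)*(4364 + (-59 + 139)) = 19427*(4364 + 80)/2 = (19427/2)*4444 = 43166794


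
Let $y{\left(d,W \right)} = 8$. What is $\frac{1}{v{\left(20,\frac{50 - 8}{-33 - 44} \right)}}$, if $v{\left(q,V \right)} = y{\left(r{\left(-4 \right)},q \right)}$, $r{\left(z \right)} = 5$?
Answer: $\frac{1}{8} \approx 0.125$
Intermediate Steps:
$v{\left(q,V \right)} = 8$
$\frac{1}{v{\left(20,\frac{50 - 8}{-33 - 44} \right)}} = \frac{1}{8}$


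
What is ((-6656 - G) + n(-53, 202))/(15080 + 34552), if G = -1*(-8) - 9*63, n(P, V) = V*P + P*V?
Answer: -27509/49632 ≈ -0.55426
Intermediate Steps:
n(P, V) = 2*P*V (n(P, V) = P*V + P*V = 2*P*V)
G = -559 (G = 8 - 567 = -559)
((-6656 - G) + n(-53, 202))/(15080 + 34552) = ((-6656 - 1*(-559)) + 2*(-53)*202)/(15080 + 34552) = ((-6656 + 559) - 21412)/49632 = (-6097 - 21412)*(1/49632) = -27509*1/49632 = -27509/49632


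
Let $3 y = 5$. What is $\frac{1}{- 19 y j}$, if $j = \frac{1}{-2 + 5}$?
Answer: $- \frac{9}{95} \approx -0.094737$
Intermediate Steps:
$j = \frac{1}{3} \approx 0.33333$
$y = \frac{5}{3}$ ($y = \frac{1}{3} \cdot 5 = \frac{5}{3} \approx 1.6667$)
$\frac{1}{- 19 y j} = \frac{1}{\left(-19\right) \frac{5}{3} \cdot \frac{1}{3}} = \frac{1}{\left(- \frac{95}{3}\right) \frac{1}{3}} = \frac{1}{- \frac{95}{9}} = - \frac{9}{95}$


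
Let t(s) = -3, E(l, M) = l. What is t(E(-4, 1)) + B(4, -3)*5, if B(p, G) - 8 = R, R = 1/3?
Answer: 116/3 ≈ 38.667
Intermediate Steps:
R = ⅓ ≈ 0.33333
B(p, G) = 25/3 (B(p, G) = 8 + ⅓ = 25/3)
t(E(-4, 1)) + B(4, -3)*5 = -3 + (25/3)*5 = -3 + 125/3 = 116/3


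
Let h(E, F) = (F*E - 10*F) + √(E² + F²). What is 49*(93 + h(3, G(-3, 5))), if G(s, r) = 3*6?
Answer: -1617 + 147*√37 ≈ -722.83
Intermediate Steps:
G(s, r) = 18
h(E, F) = √(E² + F²) - 10*F + E*F (h(E, F) = (E*F - 10*F) + √(E² + F²) = (-10*F + E*F) + √(E² + F²) = √(E² + F²) - 10*F + E*F)
49*(93 + h(3, G(-3, 5))) = 49*(93 + (√(3² + 18²) - 10*18 + 3*18)) = 49*(93 + (√(9 + 324) - 180 + 54)) = 49*(93 + (√333 - 180 + 54)) = 49*(93 + (3*√37 - 180 + 54)) = 49*(93 + (-126 + 3*√37)) = 49*(-33 + 3*√37) = -1617 + 147*√37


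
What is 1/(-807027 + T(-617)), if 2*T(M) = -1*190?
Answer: -1/807122 ≈ -1.2390e-6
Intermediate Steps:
T(M) = -95 (T(M) = (-1*190)/2 = (½)*(-190) = -95)
1/(-807027 + T(-617)) = 1/(-807027 - 95) = 1/(-807122) = -1/807122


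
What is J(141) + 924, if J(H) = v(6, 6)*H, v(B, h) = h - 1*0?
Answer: 1770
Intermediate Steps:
v(B, h) = h (v(B, h) = h + 0 = h)
J(H) = 6*H
J(141) + 924 = 6*141 + 924 = 846 + 924 = 1770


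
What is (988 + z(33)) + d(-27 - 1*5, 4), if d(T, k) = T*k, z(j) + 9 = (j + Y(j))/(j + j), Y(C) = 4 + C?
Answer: 28118/33 ≈ 852.06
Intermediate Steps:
z(j) = -9 + (4 + 2*j)/(2*j) (z(j) = -9 + (j + (4 + j))/(j + j) = -9 + (4 + 2*j)/((2*j)) = -9 + (4 + 2*j)*(1/(2*j)) = -9 + (4 + 2*j)/(2*j))
(988 + z(33)) + d(-27 - 1*5, 4) = (988 + (-8 + 2/33)) + (-27 - 1*5)*4 = (988 + (-8 + 2*(1/33))) + (-27 - 5)*4 = (988 + (-8 + 2/33)) - 32*4 = (988 - 262/33) - 128 = 32342/33 - 128 = 28118/33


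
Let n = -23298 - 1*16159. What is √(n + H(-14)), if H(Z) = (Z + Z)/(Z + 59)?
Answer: 37*I*√6485/15 ≈ 198.64*I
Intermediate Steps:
n = -39457 (n = -23298 - 16159 = -39457)
H(Z) = 2*Z/(59 + Z) (H(Z) = (2*Z)/(59 + Z) = 2*Z/(59 + Z))
√(n + H(-14)) = √(-39457 + 2*(-14)/(59 - 14)) = √(-39457 + 2*(-14)/45) = √(-39457 + 2*(-14)*(1/45)) = √(-39457 - 28/45) = √(-1775593/45) = 37*I*√6485/15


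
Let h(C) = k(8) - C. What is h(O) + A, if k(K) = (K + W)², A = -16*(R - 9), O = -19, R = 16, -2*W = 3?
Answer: -203/4 ≈ -50.750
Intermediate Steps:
W = -3/2 (W = -½*3 = -3/2 ≈ -1.5000)
A = -112 (A = -16*(16 - 9) = -16*7 = -112)
k(K) = (-3/2 + K)² (k(K) = (K - 3/2)² = (-3/2 + K)²)
h(C) = 169/4 - C (h(C) = (-3 + 2*8)²/4 - C = (-3 + 16)²/4 - C = (¼)*13² - C = (¼)*169 - C = 169/4 - C)
h(O) + A = (169/4 - 1*(-19)) - 112 = (169/4 + 19) - 112 = 245/4 - 112 = -203/4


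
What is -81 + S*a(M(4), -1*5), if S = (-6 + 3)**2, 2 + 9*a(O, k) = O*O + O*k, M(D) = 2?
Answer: -89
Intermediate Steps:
a(O, k) = -2/9 + O**2/9 + O*k/9 (a(O, k) = -2/9 + (O*O + O*k)/9 = -2/9 + (O**2 + O*k)/9 = -2/9 + (O**2/9 + O*k/9) = -2/9 + O**2/9 + O*k/9)
S = 9 (S = (-3)**2 = 9)
-81 + S*a(M(4), -1*5) = -81 + 9*(-2/9 + (1/9)*2**2 + (1/9)*2*(-1*5)) = -81 + 9*(-2/9 + (1/9)*4 + (1/9)*2*(-5)) = -81 + 9*(-2/9 + 4/9 - 10/9) = -81 + 9*(-8/9) = -81 - 8 = -89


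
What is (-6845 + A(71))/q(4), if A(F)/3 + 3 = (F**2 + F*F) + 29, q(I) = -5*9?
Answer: -23479/45 ≈ -521.76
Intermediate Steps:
q(I) = -45
A(F) = 78 + 6*F**2 (A(F) = -9 + 3*((F**2 + F*F) + 29) = -9 + 3*((F**2 + F**2) + 29) = -9 + 3*(2*F**2 + 29) = -9 + 3*(29 + 2*F**2) = -9 + (87 + 6*F**2) = 78 + 6*F**2)
(-6845 + A(71))/q(4) = (-6845 + (78 + 6*71**2))/(-45) = (-6845 + (78 + 6*5041))*(-1/45) = (-6845 + (78 + 30246))*(-1/45) = (-6845 + 30324)*(-1/45) = 23479*(-1/45) = -23479/45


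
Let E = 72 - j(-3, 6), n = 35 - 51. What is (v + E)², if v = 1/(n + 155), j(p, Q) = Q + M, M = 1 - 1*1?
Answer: 84180625/19321 ≈ 4357.0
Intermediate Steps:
n = -16
M = 0 (M = 1 - 1 = 0)
j(p, Q) = Q (j(p, Q) = Q + 0 = Q)
E = 66 (E = 72 - 1*6 = 72 - 6 = 66)
v = 1/139 (v = 1/(-16 + 155) = 1/139 ≈ 0.0071942)
(v + E)² = (1/139 + 66)² = (9175/139)² = 84180625/19321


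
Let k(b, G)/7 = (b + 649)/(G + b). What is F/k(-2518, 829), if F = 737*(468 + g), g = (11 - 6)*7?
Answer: 208710293/4361 ≈ 47858.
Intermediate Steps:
g = 35 (g = 5*7 = 35)
k(b, G) = 7*(649 + b)/(G + b) (k(b, G) = 7*((b + 649)/(G + b)) = 7*((649 + b)/(G + b)) = 7*(649 + b)/(G + b))
F = 370711 (F = 737*(468 + 35) = 737*503 = 370711)
F/k(-2518, 829) = 370711/((7*(649 - 2518)/(829 - 2518))) = 370711/((7*(-1869)/(-1689))) = 370711/((7*(-1/1689)*(-1869))) = 370711/(4361/563) = 370711*(563/4361) = 208710293/4361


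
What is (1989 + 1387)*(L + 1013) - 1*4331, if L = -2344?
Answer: -4497787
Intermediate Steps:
(1989 + 1387)*(L + 1013) - 1*4331 = (1989 + 1387)*(-2344 + 1013) - 1*4331 = 3376*(-1331) - 4331 = -4493456 - 4331 = -4497787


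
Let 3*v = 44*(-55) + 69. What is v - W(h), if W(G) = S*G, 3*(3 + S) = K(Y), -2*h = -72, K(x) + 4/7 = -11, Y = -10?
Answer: -11273/21 ≈ -536.81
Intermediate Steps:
K(x) = -81/7 (K(x) = -4/7 - 11 = -81/7)
h = 36 (h = -1/2*(-72) = 36)
S = -48/7 (S = -3 + (1/3)*(-81/7) = -3 - 27/7 = -48/7 ≈ -6.8571)
v = -2351/3 (v = (44*(-55) + 69)/3 = (-2420 + 69)/3 = (1/3)*(-2351) = -2351/3 ≈ -783.67)
W(G) = -48*G/7
v - W(h) = -2351/3 - (-48)*36/7 = -2351/3 - 1*(-1728/7) = -2351/3 + 1728/7 = -11273/21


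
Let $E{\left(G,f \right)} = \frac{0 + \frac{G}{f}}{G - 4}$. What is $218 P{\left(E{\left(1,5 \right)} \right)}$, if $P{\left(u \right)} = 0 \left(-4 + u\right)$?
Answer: $0$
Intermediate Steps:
$E{\left(G,f \right)} = \frac{G}{f \left(-4 + G\right)}$ ($E{\left(G,f \right)} = \frac{G \frac{1}{f}}{-4 + G} = \frac{G}{f \left(-4 + G\right)}$)
$P{\left(u \right)} = 0$
$218 P{\left(E{\left(1,5 \right)} \right)} = 218 \cdot 0 = 0$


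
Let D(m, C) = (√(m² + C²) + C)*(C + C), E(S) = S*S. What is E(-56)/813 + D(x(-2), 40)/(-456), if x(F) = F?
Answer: -16272/5149 - 20*√401/57 ≈ -10.187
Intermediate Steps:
E(S) = S²
D(m, C) = 2*C*(C + √(C² + m²)) (D(m, C) = (√(C² + m²) + C)*(2*C) = (C + √(C² + m²))*(2*C) = 2*C*(C + √(C² + m²)))
E(-56)/813 + D(x(-2), 40)/(-456) = (-56)²/813 + (2*40*(40 + √(40² + (-2)²)))/(-456) = 3136*(1/813) + (2*40*(40 + √(1600 + 4)))*(-1/456) = 3136/813 + (2*40*(40 + √1604))*(-1/456) = 3136/813 + (2*40*(40 + 2*√401))*(-1/456) = 3136/813 + (3200 + 160*√401)*(-1/456) = 3136/813 + (-400/57 - 20*√401/57) = -16272/5149 - 20*√401/57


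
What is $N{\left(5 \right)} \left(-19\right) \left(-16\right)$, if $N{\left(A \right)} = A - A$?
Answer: $0$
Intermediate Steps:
$N{\left(A \right)} = 0$
$N{\left(5 \right)} \left(-19\right) \left(-16\right) = 0 \left(-19\right) \left(-16\right) = 0 \left(-16\right) = 0$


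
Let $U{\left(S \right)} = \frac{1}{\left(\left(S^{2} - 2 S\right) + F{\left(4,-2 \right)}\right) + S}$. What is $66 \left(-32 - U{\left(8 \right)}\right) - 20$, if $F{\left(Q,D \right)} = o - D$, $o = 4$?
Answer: $- \frac{66125}{31} \approx -2133.1$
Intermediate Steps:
$F{\left(Q,D \right)} = 4 - D$
$U{\left(S \right)} = \frac{1}{6 + S^{2} - S}$ ($U{\left(S \right)} = \frac{1}{\left(\left(S^{2} - 2 S\right) + \left(4 - -2\right)\right) + S} = \frac{1}{\left(\left(S^{2} - 2 S\right) + \left(4 + 2\right)\right) + S} = \frac{1}{\left(\left(S^{2} - 2 S\right) + 6\right) + S} = \frac{1}{\left(6 + S^{2} - 2 S\right) + S} = \frac{1}{6 + S^{2} - S}$)
$66 \left(-32 - U{\left(8 \right)}\right) - 20 = 66 \left(-32 - \frac{1}{6 + 8^{2} - 8}\right) - 20 = 66 \left(-32 - \frac{1}{6 + 64 - 8}\right) - 20 = 66 \left(-32 - \frac{1}{62}\right) - 20 = 66 \left(- \frac{1985}{62}\right) - 20 = - \frac{65505}{31} - 20 = - \frac{66125}{31}$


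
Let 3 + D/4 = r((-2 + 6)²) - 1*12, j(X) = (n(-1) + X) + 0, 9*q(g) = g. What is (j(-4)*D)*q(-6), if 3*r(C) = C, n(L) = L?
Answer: -1160/9 ≈ -128.89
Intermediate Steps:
r(C) = C/3
q(g) = g/9
j(X) = -1 + X (j(X) = (-1 + X) + 0 = -1 + X)
D = -116/3 (D = -12 + 4*((-2 + 6)²/3 - 1*12) = -12 + 4*((⅓)*4² - 12) = -12 + 4*((⅓)*16 - 12) = -12 + 4*(16/3 - 12) = -12 + 4*(-20/3) = -12 - 80/3 = -116/3 ≈ -38.667)
(j(-4)*D)*q(-6) = ((-1 - 4)*(-116/3))*((⅑)*(-6)) = -5*(-116/3)*(-⅔) = (580/3)*(-⅔) = -1160/9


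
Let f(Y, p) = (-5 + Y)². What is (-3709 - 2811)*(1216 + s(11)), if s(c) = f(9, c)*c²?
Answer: -20551040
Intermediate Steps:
s(c) = 16*c² (s(c) = (-5 + 9)²*c² = 4²*c² = 16*c²)
(-3709 - 2811)*(1216 + s(11)) = (-3709 - 2811)*(1216 + 16*11²) = -6520*(1216 + 16*121) = -6520*(1216 + 1936) = -6520*3152 = -20551040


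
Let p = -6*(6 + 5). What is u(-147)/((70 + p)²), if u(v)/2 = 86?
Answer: 43/4 ≈ 10.750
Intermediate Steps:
u(v) = 172 (u(v) = 2*86 = 172)
p = -66 (p = -6*11 = -66)
u(-147)/((70 + p)²) = 172/((70 - 66)²) = 172/(4²) = 172/16 = 172*(1/16) = 43/4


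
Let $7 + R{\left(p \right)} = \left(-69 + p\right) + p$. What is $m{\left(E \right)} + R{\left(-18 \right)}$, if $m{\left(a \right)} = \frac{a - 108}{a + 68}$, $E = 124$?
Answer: $- \frac{1343}{12} \approx -111.92$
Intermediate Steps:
$m{\left(a \right)} = \frac{-108 + a}{68 + a}$
$R{\left(p \right)} = -76 + 2 p$ ($R{\left(p \right)} = -7 + \left(\left(-69 + p\right) + p\right) = -7 + \left(-69 + 2 p\right) = -76 + 2 p$)
$m{\left(E \right)} + R{\left(-18 \right)} = \frac{-108 + 124}{68 + 124} + \left(-76 + 2 \left(-18\right)\right) = \frac{1}{192} \cdot 16 - 112 = \frac{1}{12} - 112 = - \frac{1343}{12}$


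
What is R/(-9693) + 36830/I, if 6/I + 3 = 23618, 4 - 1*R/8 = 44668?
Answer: 468355351429/3231 ≈ 1.4496e+8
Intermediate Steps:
R = -357312 (R = 32 - 8*44668 = 32 - 357344 = -357312)
I = 6/23615 (I = 6/(-3 + 23618) = 6/23615 ≈ 0.00025408)
R/(-9693) + 36830/I = -357312/(-9693) + 36830/(6/23615) = -357312*(-1/9693) + 36830*(23615/6) = 119104/3231 + 434870225/3 = 468355351429/3231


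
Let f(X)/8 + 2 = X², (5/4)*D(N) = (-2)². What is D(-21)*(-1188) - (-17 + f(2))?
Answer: -19003/5 ≈ -3800.6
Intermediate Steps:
D(N) = 16/5 (D(N) = (⅘)*(-2)² = (⅘)*4 = 16/5)
f(X) = -16 + 8*X²
D(-21)*(-1188) - (-17 + f(2)) = (16/5)*(-1188) - (-17 + (-16 + 8*2²)) = -19008/5 - (-17 + (-16 + 8*4)) = -19008/5 - (-17 + (-16 + 32)) = -19008/5 - (-17 + 16) = -19008/5 - 1*(-1) = -19008/5 + 1 = -19003/5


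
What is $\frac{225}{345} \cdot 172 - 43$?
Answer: $\frac{1591}{23} \approx 69.174$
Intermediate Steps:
$\frac{225}{345} \cdot 172 - 43 = 225 \cdot \frac{1}{345} \cdot 172 - 43 = \frac{15}{23} \cdot 172 - 43 = \frac{2580}{23} - 43 = \frac{1591}{23}$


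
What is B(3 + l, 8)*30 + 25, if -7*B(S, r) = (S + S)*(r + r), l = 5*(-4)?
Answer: 16495/7 ≈ 2356.4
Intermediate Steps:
l = -20
B(S, r) = -4*S*r/7 (B(S, r) = -(S + S)*(r + r)/7 = -2*S*2*r/7 = -4*S*r/7)
B(3 + l, 8)*30 + 25 = -4/7*(3 - 20)*8*30 + 25 = -4/7*(-17)*8*30 + 25 = (544/7)*30 + 25 = 16320/7 + 25 = 16495/7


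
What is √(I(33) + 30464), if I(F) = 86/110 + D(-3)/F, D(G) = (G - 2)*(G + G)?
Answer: √92158715/55 ≈ 174.54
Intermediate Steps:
D(G) = 2*G*(-2 + G) (D(G) = (-2 + G)*(2*G) = 2*G*(-2 + G))
I(F) = 43/55 + 30/F (I(F) = 86/110 + (2*(-3)*(-2 - 3))/F = 86*(1/110) + (2*(-3)*(-5))/F = 43/55 + 30/F)
√(I(33) + 30464) = √((43/55 + 30/33) + 30464) = √((43/55 + 30*(1/33)) + 30464) = √((43/55 + 10/11) + 30464) = √(93/55 + 30464) = √(1675613/55) = √92158715/55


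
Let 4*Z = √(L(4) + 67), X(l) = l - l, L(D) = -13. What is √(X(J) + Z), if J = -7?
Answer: 2^(¼)*3^(¾)/2 ≈ 1.3554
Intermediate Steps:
X(l) = 0
Z = 3*√6/4 (Z = √(-13 + 67)/4 = √54/4 = (3*√6)/4 = 3*√6/4 ≈ 1.8371)
√(X(J) + Z) = √(0 + 3*√6/4) = √(3*√6/4) = √2*6^(¾)/4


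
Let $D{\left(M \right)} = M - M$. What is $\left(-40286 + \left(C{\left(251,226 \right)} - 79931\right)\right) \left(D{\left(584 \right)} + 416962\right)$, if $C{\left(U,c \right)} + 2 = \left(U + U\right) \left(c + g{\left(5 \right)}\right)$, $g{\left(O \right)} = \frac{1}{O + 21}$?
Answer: $-2813531280$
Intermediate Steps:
$g{\left(O \right)} = \frac{1}{21 + O}$
$D{\left(M \right)} = 0$
$C{\left(U,c \right)} = -2 + 2 U \left(\frac{1}{26} + c\right)$ ($C{\left(U,c \right)} = -2 + \left(U + U\right) \left(c + \frac{1}{21 + 5}\right) = -2 + 2 U \left(c + \frac{1}{26}\right) = -2 + 2 U \left(\frac{1}{26} + c\right)$)
$\left(-40286 + \left(C{\left(251,226 \right)} - 79931\right)\right) \left(D{\left(584 \right)} + 416962\right) = \left(-40286 + \left(\left(-2 + \frac{1}{13} \cdot 251 + 2 \cdot 251 \cdot 226\right) - 79931\right)\right) \left(0 + 416962\right) = \left(-40286 + \left(\left(-2 + \frac{251}{13} + 113452\right) - 79931\right)\right) 416962 = \left(-40286 + \left(\frac{1475101}{13} - 79931\right)\right) 416962 = \left(-40286 + \frac{435998}{13}\right) 416962 = \left(- \frac{87720}{13}\right) 416962 = -2813531280$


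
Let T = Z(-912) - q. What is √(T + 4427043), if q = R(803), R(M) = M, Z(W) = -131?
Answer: √4426109 ≈ 2103.8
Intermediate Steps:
q = 803
T = -934 (T = -131 - 1*803 = -131 - 803 = -934)
√(T + 4427043) = √(-934 + 4427043) = √4426109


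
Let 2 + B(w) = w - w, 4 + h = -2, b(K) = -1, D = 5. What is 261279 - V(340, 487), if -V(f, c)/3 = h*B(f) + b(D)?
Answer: 261312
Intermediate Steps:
h = -6 (h = -4 - 2 = -6)
B(w) = -2 (B(w) = -2 + (w - w) = -2 + 0 = -2)
V(f, c) = -33 (V(f, c) = -3*(-6*(-2) - 1) = -3*(12 - 1) = -3*11 = -33)
261279 - V(340, 487) = 261279 - 1*(-33) = 261279 + 33 = 261312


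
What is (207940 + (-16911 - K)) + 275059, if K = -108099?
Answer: 574187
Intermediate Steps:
(207940 + (-16911 - K)) + 275059 = (207940 + (-16911 - 1*(-108099))) + 275059 = (207940 + (-16911 + 108099)) + 275059 = (207940 + 91188) + 275059 = 299128 + 275059 = 574187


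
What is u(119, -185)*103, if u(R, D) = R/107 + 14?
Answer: 166551/107 ≈ 1556.6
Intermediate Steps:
u(R, D) = 14 + R/107 (u(R, D) = R*(1/107) + 14 = R/107 + 14 = 14 + R/107)
u(119, -185)*103 = (14 + (1/107)*119)*103 = (14 + 119/107)*103 = (1617/107)*103 = 166551/107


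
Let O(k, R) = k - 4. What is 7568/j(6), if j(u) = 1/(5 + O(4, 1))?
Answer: 37840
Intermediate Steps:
O(k, R) = -4 + k
j(u) = ⅕ (j(u) = 1/(5 + (-4 + 4)) = 1/(5 + 0) = 1/5 = ⅕)
7568/j(6) = 7568/(⅕) = 7568*5 = 37840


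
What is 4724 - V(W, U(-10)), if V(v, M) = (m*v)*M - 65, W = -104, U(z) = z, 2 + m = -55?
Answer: 64069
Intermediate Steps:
m = -57 (m = -2 - 55 = -57)
V(v, M) = -65 - 57*M*v (V(v, M) = (-57*v)*M - 65 = -57*M*v - 65 = -65 - 57*M*v)
4724 - V(W, U(-10)) = 4724 - (-65 - 57*(-10)*(-104)) = 4724 - (-65 - 59280) = 4724 - 1*(-59345) = 4724 + 59345 = 64069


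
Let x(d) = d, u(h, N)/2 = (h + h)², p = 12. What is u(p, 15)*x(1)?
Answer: 1152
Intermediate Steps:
u(h, N) = 8*h² (u(h, N) = 2*(h + h)² = 2*(2*h)² = 2*(4*h²) = 8*h²)
u(p, 15)*x(1) = (8*12²)*1 = (8*144)*1 = 1152*1 = 1152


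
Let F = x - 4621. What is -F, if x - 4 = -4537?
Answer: 9154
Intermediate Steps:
x = -4533 (x = 4 - 4537 = -4533)
F = -9154 (F = -4533 - 4621 = -9154)
-F = -1*(-9154) = 9154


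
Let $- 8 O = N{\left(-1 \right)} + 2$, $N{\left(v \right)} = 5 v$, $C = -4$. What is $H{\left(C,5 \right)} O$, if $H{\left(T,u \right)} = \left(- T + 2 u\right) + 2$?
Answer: $6$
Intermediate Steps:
$H{\left(T,u \right)} = 2 - T + 2 u$
$O = \frac{3}{8}$ ($O = - \frac{5 \left(-1\right) + 2}{8} = - \frac{-5 + 2}{8} = \left(- \frac{1}{8}\right) \left(-3\right) = \frac{3}{8} \approx 0.375$)
$H{\left(C,5 \right)} O = \left(2 - -4 + 2 \cdot 5\right) \frac{3}{8} = \left(2 + 4 + 10\right) \frac{3}{8} = 16 \cdot \frac{3}{8} = 6$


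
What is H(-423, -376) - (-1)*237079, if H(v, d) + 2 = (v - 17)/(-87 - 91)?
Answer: 21100073/89 ≈ 2.3708e+5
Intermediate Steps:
H(v, d) = -339/178 - v/178 (H(v, d) = -2 + (v - 17)/(-87 - 91) = -2 + (-17 + v)/(-178) = -2 + (-17 + v)*(-1/178) = -2 + (17/178 - v/178) = -339/178 - v/178)
H(-423, -376) - (-1)*237079 = (-339/178 - 1/178*(-423)) - (-1)*237079 = (-339/178 + 423/178) - 1*(-237079) = 42/89 + 237079 = 21100073/89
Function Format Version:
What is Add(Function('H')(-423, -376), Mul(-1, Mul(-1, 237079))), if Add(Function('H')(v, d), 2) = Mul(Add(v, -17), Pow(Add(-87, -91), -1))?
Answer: Rational(21100073, 89) ≈ 2.3708e+5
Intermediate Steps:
Function('H')(v, d) = Add(Rational(-339, 178), Mul(Rational(-1, 178), v)) (Function('H')(v, d) = Add(-2, Mul(Add(v, -17), Pow(Add(-87, -91), -1))) = Add(-2, Mul(Add(-17, v), Pow(-178, -1))) = Add(-2, Mul(Add(-17, v), Rational(-1, 178))) = Add(-2, Add(Rational(17, 178), Mul(Rational(-1, 178), v))) = Add(Rational(-339, 178), Mul(Rational(-1, 178), v)))
Add(Function('H')(-423, -376), Mul(-1, Mul(-1, 237079))) = Add(Add(Rational(-339, 178), Mul(Rational(-1, 178), -423)), Mul(-1, Mul(-1, 237079))) = Add(Add(Rational(-339, 178), Rational(423, 178)), Mul(-1, -237079)) = Add(Rational(42, 89), 237079) = Rational(21100073, 89)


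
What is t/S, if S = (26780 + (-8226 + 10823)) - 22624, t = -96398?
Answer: -96398/6753 ≈ -14.275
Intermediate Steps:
S = 6753 (S = (26780 + 2597) - 22624 = 29377 - 22624 = 6753)
t/S = -96398/6753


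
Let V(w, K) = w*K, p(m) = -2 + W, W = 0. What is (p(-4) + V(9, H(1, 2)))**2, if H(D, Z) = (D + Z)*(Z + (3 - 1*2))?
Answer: 6241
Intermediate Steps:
H(D, Z) = (1 + Z)*(D + Z) (H(D, Z) = (D + Z)*(Z + (3 - 2)) = (D + Z)*(Z + 1) = (D + Z)*(1 + Z) = (1 + Z)*(D + Z))
p(m) = -2 (p(m) = -2 + 0 = -2)
V(w, K) = K*w
(p(-4) + V(9, H(1, 2)))**2 = (-2 + (1 + 2 + 2**2 + 1*2)*9)**2 = (-2 + (1 + 2 + 4 + 2)*9)**2 = (-2 + 9*9)**2 = (-2 + 81)**2 = 79**2 = 6241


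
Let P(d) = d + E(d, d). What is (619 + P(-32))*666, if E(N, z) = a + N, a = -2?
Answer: 368298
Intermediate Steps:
E(N, z) = -2 + N
P(d) = -2 + 2*d (P(d) = d + (-2 + d) = -2 + 2*d)
(619 + P(-32))*666 = (619 + (-2 + 2*(-32)))*666 = (619 + (-2 - 64))*666 = (619 - 66)*666 = 553*666 = 368298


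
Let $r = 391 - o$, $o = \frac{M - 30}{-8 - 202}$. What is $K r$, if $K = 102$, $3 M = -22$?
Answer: $\frac{597958}{15} \approx 39864.0$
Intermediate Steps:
$M = - \frac{22}{3}$ ($M = \frac{1}{3} \left(-22\right) = - \frac{22}{3} \approx -7.3333$)
$o = \frac{8}{45}$ ($o = \frac{- \frac{22}{3} - 30}{-8 - 202} = - \frac{112}{3 \left(-210\right)} = \left(- \frac{112}{3}\right) \left(- \frac{1}{210}\right) = \frac{8}{45} \approx 0.17778$)
$r = \frac{17587}{45}$ ($r = 391 - \frac{8}{45} = \frac{17587}{45} \approx 390.82$)
$K r = 102 \cdot \frac{17587}{45} = \frac{597958}{15}$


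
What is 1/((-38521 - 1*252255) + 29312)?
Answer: -1/261464 ≈ -3.8246e-6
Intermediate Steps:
1/((-38521 - 1*252255) + 29312) = 1/((-38521 - 252255) + 29312) = 1/(-290776 + 29312) = 1/(-261464) = -1/261464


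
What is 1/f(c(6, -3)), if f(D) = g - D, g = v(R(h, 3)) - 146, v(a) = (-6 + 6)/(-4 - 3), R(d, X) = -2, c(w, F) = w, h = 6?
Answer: -1/152 ≈ -0.0065789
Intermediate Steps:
v(a) = 0 (v(a) = 0/(-7) = 0*(-⅐) = 0)
g = -146 (g = 0 - 146 = -146)
f(D) = -146 - D
1/f(c(6, -3)) = 1/(-146 - 1*6) = 1/(-146 - 6) = 1/(-152) = -1/152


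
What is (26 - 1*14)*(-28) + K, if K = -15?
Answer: -351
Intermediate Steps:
(26 - 1*14)*(-28) + K = (26 - 1*14)*(-28) - 15 = (26 - 14)*(-28) - 15 = 12*(-28) - 15 = -336 - 15 = -351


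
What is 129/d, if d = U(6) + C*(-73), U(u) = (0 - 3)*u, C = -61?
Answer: 129/4435 ≈ 0.029087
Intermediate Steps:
U(u) = -3*u
d = 4435 (d = -3*6 - 61*(-73) = -18 + 4453 = 4435)
129/d = 129/4435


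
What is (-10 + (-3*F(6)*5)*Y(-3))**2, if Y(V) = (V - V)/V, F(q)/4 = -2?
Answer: 100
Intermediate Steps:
F(q) = -8 (F(q) = 4*(-2) = -8)
Y(V) = 0 (Y(V) = 0/V = 0)
(-10 + (-3*F(6)*5)*Y(-3))**2 = (-10 + (-3*(-8)*5)*0)**2 = (-10 + (24*5)*0)**2 = (-10 + 120*0)**2 = (-10 + 0)**2 = (-10)**2 = 100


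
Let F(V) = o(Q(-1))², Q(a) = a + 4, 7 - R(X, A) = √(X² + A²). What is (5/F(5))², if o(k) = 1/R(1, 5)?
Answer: 268025 - 52500*√26 ≈ 326.48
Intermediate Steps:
R(X, A) = 7 - √(A² + X²) (R(X, A) = 7 - √(X² + A²) = 7 - √(A² + X²))
Q(a) = 4 + a
o(k) = 1/(7 - √26) (o(k) = 1/(7 - √(5² + 1²)) = 1/(7 - √(25 + 1)) = 1/(7 - √26))
F(V) = (7/23 + √26/23)²
(5/F(5))² = (5/((7 - √26)⁻²))² = (5*(7 - √26)²)² = 25*(7 - √26)⁴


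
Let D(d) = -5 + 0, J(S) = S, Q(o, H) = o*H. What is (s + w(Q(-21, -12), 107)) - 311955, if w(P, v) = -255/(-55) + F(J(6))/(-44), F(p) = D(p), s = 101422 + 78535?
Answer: -527973/4 ≈ -1.3199e+5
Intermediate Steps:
Q(o, H) = H*o
s = 179957
D(d) = -5
F(p) = -5
w(P, v) = 19/4 (w(P, v) = -255/(-55) - 5/(-44) = -255*(-1/55) - 5*(-1/44) = 51/11 + 5/44 = 19/4)
(s + w(Q(-21, -12), 107)) - 311955 = (179957 + 19/4) - 311955 = 719847/4 - 311955 = -527973/4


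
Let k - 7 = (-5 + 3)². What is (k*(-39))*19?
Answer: -8151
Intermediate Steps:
k = 11 (k = 7 + (-5 + 3)² = 7 + (-2)² = 7 + 4 = 11)
(k*(-39))*19 = (11*(-39))*19 = -429*19 = -8151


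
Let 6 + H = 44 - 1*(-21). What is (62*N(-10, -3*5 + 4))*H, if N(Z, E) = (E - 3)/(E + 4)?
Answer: 7316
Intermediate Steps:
H = 59 (H = -6 + (44 - 1*(-21)) = -6 + (44 + 21) = -6 + 65 = 59)
N(Z, E) = (-3 + E)/(4 + E)
(62*N(-10, -3*5 + 4))*H = (62*((-3 + (-3*5 + 4))/(4 + (-3*5 + 4))))*59 = (62*((-3 + (-15 + 4))/(4 + (-15 + 4))))*59 = (62*((-3 - 11)/(4 - 11)))*59 = (62*(-14/(-7)))*59 = (62*(-⅐*(-14)))*59 = (62*2)*59 = 124*59 = 7316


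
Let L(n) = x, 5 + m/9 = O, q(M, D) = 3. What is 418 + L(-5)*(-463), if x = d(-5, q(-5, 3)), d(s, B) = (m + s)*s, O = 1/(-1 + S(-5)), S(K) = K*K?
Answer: -915711/8 ≈ -1.1446e+5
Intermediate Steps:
S(K) = K²
O = 1/24 (O = 1/(-1 + (-5)²) = 1/(-1 + 25) = 1/24 ≈ 0.041667)
m = -357/8 (m = -45 + 9*(1/24) = -45 + 3/8 = -357/8 ≈ -44.625)
d(s, B) = s*(-357/8 + s) (d(s, B) = (-357/8 + s)*s = s*(-357/8 + s))
x = 1985/8 (x = (⅛)*(-5)*(-357 + 8*(-5)) = (⅛)*(-5)*(-357 - 40) = (⅛)*(-5)*(-397) = 1985/8 ≈ 248.13)
L(n) = 1985/8
418 + L(-5)*(-463) = 418 + (1985/8)*(-463) = 418 - 919055/8 = -915711/8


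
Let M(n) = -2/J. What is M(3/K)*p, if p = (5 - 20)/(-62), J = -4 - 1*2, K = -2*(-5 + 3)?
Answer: 5/62 ≈ 0.080645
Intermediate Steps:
K = 4 (K = -2*(-2) = 4)
J = -6 (J = -4 - 2 = -6)
M(n) = ⅓ (M(n) = -2/(-6) = -2*(-⅙) = ⅓)
p = 15/62 (p = -15*(-1/62) = 15/62 ≈ 0.24194)
M(3/K)*p = (⅓)*(15/62) = 5/62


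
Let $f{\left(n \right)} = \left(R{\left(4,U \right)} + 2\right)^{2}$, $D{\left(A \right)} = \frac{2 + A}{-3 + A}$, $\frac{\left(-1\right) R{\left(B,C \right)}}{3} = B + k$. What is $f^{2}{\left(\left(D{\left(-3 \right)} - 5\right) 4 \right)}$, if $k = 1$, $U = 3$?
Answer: $28561$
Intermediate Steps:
$R{\left(B,C \right)} = -3 - 3 B$ ($R{\left(B,C \right)} = - 3 \left(B + 1\right) = - 3 \left(1 + B\right) = -3 - 3 B$)
$D{\left(A \right)} = \frac{2 + A}{-3 + A}$
$f{\left(n \right)} = 169$ ($f{\left(n \right)} = \left(\left(-3 - 12\right) + 2\right)^{2} = \left(-15 + 2\right)^{2} = \left(-13\right)^{2} = 169$)
$f^{2}{\left(\left(D{\left(-3 \right)} - 5\right) 4 \right)} = 169^{2} = 28561$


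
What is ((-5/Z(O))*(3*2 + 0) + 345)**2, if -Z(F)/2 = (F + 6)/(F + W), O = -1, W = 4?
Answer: 125316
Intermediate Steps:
Z(F) = -2*(6 + F)/(4 + F) (Z(F) = -2*(F + 6)/(F + 4) = -2*(6 + F)/(4 + F))
((-5/Z(O))*(3*2 + 0) + 345)**2 = ((-5*(4 - 1)/(2*(-6 - 1*(-1))))*(3*2 + 0) + 345)**2 = ((-5*3/(2*(-6 + 1)))*(6 + 0) + 345)**2 = (-5/(2*(1/3)*(-5))*6 + 345)**2 = (-5/(-10/3)*6 + 345)**2 = (-5*(-3/10)*6 + 345)**2 = ((3/2)*6 + 345)**2 = (9 + 345)**2 = 354**2 = 125316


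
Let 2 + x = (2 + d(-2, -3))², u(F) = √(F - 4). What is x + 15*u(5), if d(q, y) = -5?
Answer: 22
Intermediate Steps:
u(F) = √(-4 + F)
x = 7 (x = -2 + (2 - 5)² = -2 + (-3)² = -2 + 9 = 7)
x + 15*u(5) = 7 + 15*√(-4 + 5) = 7 + 15*√1 = 7 + 15*1 = 7 + 15 = 22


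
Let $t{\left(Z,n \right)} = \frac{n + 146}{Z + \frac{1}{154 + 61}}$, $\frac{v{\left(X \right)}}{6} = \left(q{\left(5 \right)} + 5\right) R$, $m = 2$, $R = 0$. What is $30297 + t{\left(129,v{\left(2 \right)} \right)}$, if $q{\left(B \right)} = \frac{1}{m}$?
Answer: $\frac{420174491}{13868} \approx 30298.0$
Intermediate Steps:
$q{\left(B \right)} = \frac{1}{2}$
$v{\left(X \right)} = 0$ ($v{\left(X \right)} = 6 \left(\frac{1}{2} + 5\right) 0 = 6 \cdot \frac{11}{2} \cdot 0 = 6 \cdot 0 = 0$)
$t{\left(Z,n \right)} = \frac{146 + n}{\frac{1}{215} + Z}$ ($t{\left(Z,n \right)} = \frac{146 + n}{Z + \frac{1}{215}} = \frac{146 + n}{\frac{1}{215} + Z}$)
$30297 + t{\left(129,v{\left(2 \right)} \right)} = 30297 + \frac{215 \left(146 + 0\right)}{1 + 215 \cdot 129} = 30297 + 215 \frac{1}{1 + 27735} \cdot 146 = 30297 + 215 \cdot \frac{1}{27736} \cdot 146 = 30297 + \frac{15695}{13868} = \frac{420174491}{13868}$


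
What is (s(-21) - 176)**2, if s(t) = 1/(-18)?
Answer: 10042561/324 ≈ 30996.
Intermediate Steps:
s(t) = -1/18
(s(-21) - 176)**2 = (-1/18 - 176)**2 = (-3169/18)**2 = 10042561/324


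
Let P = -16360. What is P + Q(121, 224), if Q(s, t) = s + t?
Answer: -16015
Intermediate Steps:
P + Q(121, 224) = -16360 + (121 + 224) = -16360 + 345 = -16015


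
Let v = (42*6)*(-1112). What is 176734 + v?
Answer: -103490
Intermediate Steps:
v = -280224 (v = 252*(-1112) = -280224)
176734 + v = 176734 - 280224 = -103490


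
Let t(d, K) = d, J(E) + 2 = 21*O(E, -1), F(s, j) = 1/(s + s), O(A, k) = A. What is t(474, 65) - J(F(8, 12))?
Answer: 7595/16 ≈ 474.69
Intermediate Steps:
F(s, j) = 1/(2*s)
J(E) = -2 + 21*E
t(474, 65) - J(F(8, 12)) = 474 - (-2 + 21*((1/2)/8)) = 474 - (-2 + 21*((1/2)*(1/8))) = 474 - (-2 + 21*(1/16)) = 474 - (-2 + 21/16) = 474 - 1*(-11/16) = 474 + 11/16 = 7595/16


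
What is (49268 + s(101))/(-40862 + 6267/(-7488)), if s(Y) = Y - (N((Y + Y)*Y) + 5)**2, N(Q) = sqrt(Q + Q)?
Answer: -16273920/101993641 ≈ -0.15956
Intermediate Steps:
N(Q) = sqrt(2)*sqrt(Q) (N(Q) = sqrt(2*Q) = sqrt(2)*sqrt(Q))
s(Y) = Y - (5 + 2*sqrt(Y**2))**2 (s(Y) = Y - (sqrt(2)*sqrt((Y + Y)*Y) + 5)**2 = Y - (sqrt(2)*sqrt((2*Y)*Y) + 5)**2 = Y - (sqrt(2)*sqrt(2*Y**2) + 5)**2 = Y - (sqrt(2)*(sqrt(2)*sqrt(Y**2)) + 5)**2 = Y - (2*sqrt(Y**2) + 5)**2 = Y - (5 + 2*sqrt(Y**2))**2)
(49268 + s(101))/(-40862 + 6267/(-7488)) = (49268 + (101 - (5 + 2*sqrt(101**2))**2))/(-40862 + 6267/(-7488)) = (49268 + (101 - (5 + 2*sqrt(10201))**2))/(-40862 + 6267*(-1/7488)) = (49268 + (101 - (5 + 2*101)**2))/(-40862 - 2089/2496) = (49268 + (101 - (5 + 202)**2))/(-101993641/2496) = (49268 + (101 - 1*207**2))*(-2496/101993641) = (49268 + (101 - 1*42849))*(-2496/101993641) = (49268 + (101 - 42849))*(-2496/101993641) = (49268 - 42748)*(-2496/101993641) = 6520*(-2496/101993641) = -16273920/101993641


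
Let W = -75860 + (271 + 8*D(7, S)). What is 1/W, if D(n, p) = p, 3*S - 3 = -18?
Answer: -1/75629 ≈ -1.3222e-5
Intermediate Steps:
S = -5 (S = 1 + (1/3)*(-18) = 1 - 6 = -5)
W = -75629 (W = -75860 + (271 + 8*(-5)) = -75860 + (271 - 40) = -75860 + 231 = -75629)
1/W = 1/(-75629) = -1/75629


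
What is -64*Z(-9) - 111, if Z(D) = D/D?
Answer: -175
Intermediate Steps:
Z(D) = 1
-64*Z(-9) - 111 = -64*1 - 111 = -64 - 111 = -175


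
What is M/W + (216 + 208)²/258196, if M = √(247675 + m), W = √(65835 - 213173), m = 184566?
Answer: 44944/64549 - I*√63685524458/147338 ≈ 0.69628 - 1.7128*I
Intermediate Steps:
W = I*√147338 (W = √(-147338) = I*√147338 ≈ 383.85*I)
M = √432241 (M = √(247675 + 184566) = √432241 ≈ 657.45)
M/W + (216 + 208)²/258196 = √432241/((I*√147338)) + (216 + 208)²/258196 = √432241*(-I*√147338/147338) + 424²*(1/258196) = -I*√63685524458/147338 + 179776*(1/258196) = -I*√63685524458/147338 + 44944/64549 = 44944/64549 - I*√63685524458/147338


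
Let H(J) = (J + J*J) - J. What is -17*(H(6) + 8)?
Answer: -748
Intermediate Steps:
H(J) = J**2 (H(J) = (J + J**2) - J = J**2)
-17*(H(6) + 8) = -17*(6**2 + 8) = -17*(36 + 8) = -17*44 = -748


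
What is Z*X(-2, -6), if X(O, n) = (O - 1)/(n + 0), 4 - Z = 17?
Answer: -13/2 ≈ -6.5000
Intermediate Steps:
Z = -13 (Z = 4 - 1*17 = 4 - 17 = -13)
X(O, n) = (-1 + O)/n
Z*X(-2, -6) = -13*(-1 - 2)/(-6) = -(-13)*(-3)/6 = -13*1/2 = -13/2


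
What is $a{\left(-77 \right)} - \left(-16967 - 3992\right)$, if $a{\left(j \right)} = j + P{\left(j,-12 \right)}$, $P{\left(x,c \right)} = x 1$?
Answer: $20805$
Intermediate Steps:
$P{\left(x,c \right)} = x$
$a{\left(j \right)} = 2 j$ ($a{\left(j \right)} = j + j = 2 j$)
$a{\left(-77 \right)} - \left(-16967 - 3992\right) = 2 \left(-77\right) - \left(-16967 - 3992\right) = -154 - \left(-16967 - 3992\right) = -154 - -20959 = -154 + 20959 = 20805$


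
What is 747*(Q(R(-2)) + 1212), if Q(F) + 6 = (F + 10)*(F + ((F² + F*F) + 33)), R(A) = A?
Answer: 1133946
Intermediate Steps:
Q(F) = -6 + (10 + F)*(33 + F + 2*F²) (Q(F) = -6 + (F + 10)*(F + ((F² + F*F) + 33)) = -6 + (10 + F)*(F + ((F² + F²) + 33)) = -6 + (10 + F)*(F + (2*F² + 33)) = -6 + (10 + F)*(F + (33 + 2*F²)) = -6 + (10 + F)*(33 + F + 2*F²))
747*(Q(R(-2)) + 1212) = 747*((324 + 2*(-2)³ + 21*(-2)² + 43*(-2)) + 1212) = 747*((324 + 2*(-8) + 21*4 - 86) + 1212) = 747*((324 - 16 + 84 - 86) + 1212) = 747*(306 + 1212) = 747*1518 = 1133946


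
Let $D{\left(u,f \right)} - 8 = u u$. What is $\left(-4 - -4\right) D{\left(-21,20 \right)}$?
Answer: $0$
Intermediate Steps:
$D{\left(u,f \right)} = 8 + u^{2}$ ($D{\left(u,f \right)} = 8 + u u = 8 + u^{2}$)
$\left(-4 - -4\right) D{\left(-21,20 \right)} = \left(-4 - -4\right) \left(8 + \left(-21\right)^{2}\right) = \left(-4 + 4\right) \left(8 + 441\right) = 0 \cdot 449 = 0$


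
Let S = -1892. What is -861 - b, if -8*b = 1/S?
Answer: -13032097/15136 ≈ -861.00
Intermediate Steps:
b = 1/15136 (b = -⅛/(-1892) = -⅛*(-1/1892) = 1/15136 ≈ 6.6068e-5)
-861 - b = -861 - 1*1/15136 = -861 - 1/15136 = -13032097/15136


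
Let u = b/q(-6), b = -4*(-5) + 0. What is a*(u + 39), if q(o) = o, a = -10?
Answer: -1070/3 ≈ -356.67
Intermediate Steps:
b = 20 (b = 20 + 0 = 20)
u = -10/3 (u = 20/(-6) = 20*(-⅙) = -10/3 ≈ -3.3333)
a*(u + 39) = -10*(-10/3 + 39) = -10*107/3 = -1070/3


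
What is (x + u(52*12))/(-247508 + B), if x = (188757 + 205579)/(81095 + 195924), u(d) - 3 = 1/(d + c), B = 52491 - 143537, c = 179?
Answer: -492133799/37655035046189 ≈ -1.3070e-5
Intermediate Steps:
B = -91046
u(d) = 3 + 1/(179 + d) (u(d) = 3 + 1/(d + 179) = 3 + 1/(179 + d))
x = 394336/277019 ≈ 1.4235
(x + u(52*12))/(-247508 + B) = (394336/277019 + (538 + 3*(52*12))/(179 + 52*12))/(-247508 - 91046) = (394336/277019 + (538 + 3*624)/(179 + 624))/(-338554) = (394336/277019 + (538 + 1872)/803)*(-1/338554) = (394336/277019 + (1/803)*2410)*(-1/338554) = (394336/277019 + 2410/803)*(-1/338554) = (984267598/222446257)*(-1/338554) = -492133799/37655035046189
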